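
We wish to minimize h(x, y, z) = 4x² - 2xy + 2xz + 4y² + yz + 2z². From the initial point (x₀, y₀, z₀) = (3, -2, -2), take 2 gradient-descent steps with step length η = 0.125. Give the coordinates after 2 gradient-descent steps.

(0.625, 0.1875, -0.875)

∇h = (8x - 2y + 2z, -2x + 8y + z, 2x + y + 4z)
Step 1: at (3, -2, -2), ∇h = (24, -24, -4) → (3, -2, -2) − 0.125·(24, -24, -4) = (0, 1, -1.5)
Step 2: at (0, 1, -1.5), ∇h = (-5, 6.5, -5) → (0, 1, -1.5) − 0.125·(-5, 6.5, -5) = (0.625, 0.1875, -0.875)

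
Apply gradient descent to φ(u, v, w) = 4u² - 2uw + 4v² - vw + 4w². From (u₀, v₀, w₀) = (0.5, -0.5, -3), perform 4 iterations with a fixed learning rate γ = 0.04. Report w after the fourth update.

-0.68262912

∇φ = (8u - 2w, 8v - w, -2u - v + 8w)
(u₁, v₁, w₁) = (0.5, -0.5, -3) − 0.04·(10, -1, -24.5) = (0.1, -0.46, -2.02)
(u₂, v₂, w₂) = (0.1, -0.46, -2.02) − 0.04·(4.84, -1.66, -15.9) = (-0.0936, -0.3936, -1.384)
(u₃, v₃, w₃) = (-0.0936, -0.3936, -1.384) − 0.04·(2.0192, -1.7648, -10.4912) = (-0.174368, -0.323008, -0.964352)
(u₄, v₄, w₄) = (-0.174368, -0.323008, -0.964352) − 0.04·(0.53376, -1.619712, -7.043072) = (-0.1957184, -0.25821952, -0.68262912)
w = -0.68262912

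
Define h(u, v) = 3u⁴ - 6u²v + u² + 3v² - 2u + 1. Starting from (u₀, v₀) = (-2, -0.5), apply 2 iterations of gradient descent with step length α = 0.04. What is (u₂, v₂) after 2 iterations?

∇h = (12u³ - 12uv + 2u - 2, -6u² + 6v)
Step 1: at (-2, -0.5), ∇h = (-114, -27) → (-2, -0.5) − 0.04·(-114, -27) = (2.56, 0.58)
Step 2: at (2.56, 0.58), ∇h = (186.628992, -35.8416) → (2.56, 0.58) − 0.04·(186.628992, -35.8416) = (-4.90515968, 2.013664)

(-4.90515968, 2.013664)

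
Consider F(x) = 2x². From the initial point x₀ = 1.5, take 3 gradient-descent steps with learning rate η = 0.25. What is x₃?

0

F′(x) = 4x
x₁ = 1.5 − 0.25·6 = 0
x₂ = 0 − 0.25·0 = 0
x₃ = 0 − 0.25·0 = 0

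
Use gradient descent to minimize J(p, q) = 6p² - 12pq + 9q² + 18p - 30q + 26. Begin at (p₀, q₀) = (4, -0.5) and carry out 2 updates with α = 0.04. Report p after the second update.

1.2928

∇J = (12p - 12q + 18, -12p + 18q - 30)
(p₁, q₁) = (4, -0.5) − 0.04·(72, -87) = (1.12, 2.98)
(p₂, q₂) = (1.12, 2.98) − 0.04·(-4.32, 10.2) = (1.2928, 2.572)
p = 1.2928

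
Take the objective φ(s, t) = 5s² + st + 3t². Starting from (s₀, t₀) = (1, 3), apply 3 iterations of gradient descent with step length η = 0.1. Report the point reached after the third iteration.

(-0.047, 0.199)

∇φ = (10s + t, s + 6t)
(s₁, t₁) = (1, 3) − 0.1·(13, 19) = (-0.3, 1.1)
(s₂, t₂) = (-0.3, 1.1) − 0.1·(-1.9, 6.3) = (-0.11, 0.47)
(s₃, t₃) = (-0.11, 0.47) − 0.1·(-0.63, 2.71) = (-0.047, 0.199)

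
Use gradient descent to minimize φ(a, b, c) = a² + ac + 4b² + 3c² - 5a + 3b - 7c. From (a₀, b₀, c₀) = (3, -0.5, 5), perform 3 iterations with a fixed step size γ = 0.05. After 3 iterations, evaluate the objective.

∇φ = (2a + c - 5, 8b + 3, a + 6c - 7)
(a₁, b₁, c₁) = (3, -0.5, 5) − 0.05·(6, -1, 26) = (2.7, -0.45, 3.7)
(a₂, b₂, c₂) = (2.7, -0.45, 3.7) − 0.05·(4.1, -0.6, 17.9) = (2.495, -0.42, 2.805)
(a₃, b₃, c₃) = (2.495, -0.42, 2.805) − 0.05·(2.795, -0.36, 12.325) = (2.35525, -0.402, 2.18875)
φ(2.35525, -0.402, 2.18875) = -2.5829483125

-2.5829483125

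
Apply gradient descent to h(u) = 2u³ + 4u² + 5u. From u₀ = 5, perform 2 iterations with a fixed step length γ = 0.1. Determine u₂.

-129.55

h′(u) = 6u² + 8u + 5
u₁ = 5 − 0.1·195 = -14.5
u₂ = -14.5 − 0.1·1150.5 = -129.55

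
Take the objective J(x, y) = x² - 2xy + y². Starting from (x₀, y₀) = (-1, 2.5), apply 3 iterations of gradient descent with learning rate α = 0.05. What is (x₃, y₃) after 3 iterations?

(-0.146, 1.646)

∇J = (2x - 2y, -2x + 2y)
Step 1: at (-1, 2.5), ∇J = (-7, 7) → (-1, 2.5) − 0.05·(-7, 7) = (-0.65, 2.15)
Step 2: at (-0.65, 2.15), ∇J = (-5.6, 5.6) → (-0.65, 2.15) − 0.05·(-5.6, 5.6) = (-0.37, 1.87)
Step 3: at (-0.37, 1.87), ∇J = (-4.48, 4.48) → (-0.37, 1.87) − 0.05·(-4.48, 4.48) = (-0.146, 1.646)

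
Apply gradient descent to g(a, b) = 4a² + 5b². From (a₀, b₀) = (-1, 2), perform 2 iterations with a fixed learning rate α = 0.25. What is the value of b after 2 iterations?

∇g = (8a, 10b)
Step 1: at (-1, 2), ∇g = (-8, 20) → (-1, 2) − 0.25·(-8, 20) = (1, -3)
Step 2: at (1, -3), ∇g = (8, -30) → (1, -3) − 0.25·(8, -30) = (-1, 4.5)
b = 4.5

4.5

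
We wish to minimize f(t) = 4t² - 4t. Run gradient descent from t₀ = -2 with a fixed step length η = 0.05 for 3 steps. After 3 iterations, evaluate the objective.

f′(t) = 8t - 4
t₁ = -2 − 0.05·(-20) = -1
t₂ = -1 − 0.05·(-12) = -0.4
t₃ = -0.4 − 0.05·(-7.2) = -0.04
f(-0.04) = 0.1664

0.1664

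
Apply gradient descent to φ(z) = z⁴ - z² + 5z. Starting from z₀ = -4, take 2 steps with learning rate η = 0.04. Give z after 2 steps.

-23.96627968

φ′(z) = 4z³ - 2z + 5
Step 1: φ′(-4) = -243; z₁ = -4 − 0.04·(-243) = 5.72
Step 2: φ′(5.72) = 742.156992; z₂ = 5.72 − 0.04·742.156992 = -23.96627968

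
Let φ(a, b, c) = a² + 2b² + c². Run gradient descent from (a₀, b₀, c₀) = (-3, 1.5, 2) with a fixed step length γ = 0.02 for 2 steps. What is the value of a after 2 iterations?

-2.7648

∇φ = (2a, 4b, 2c)
Step 1: at (-3, 1.5, 2), ∇φ = (-6, 6, 4) → (-3, 1.5, 2) − 0.02·(-6, 6, 4) = (-2.88, 1.38, 1.92)
Step 2: at (-2.88, 1.38, 1.92), ∇φ = (-5.76, 5.52, 3.84) → (-2.88, 1.38, 1.92) − 0.02·(-5.76, 5.52, 3.84) = (-2.7648, 1.2696, 1.8432)
a = -2.7648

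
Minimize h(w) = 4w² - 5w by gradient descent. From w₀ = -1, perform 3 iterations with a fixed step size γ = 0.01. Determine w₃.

h′(w) = 8w - 5
w₁ = -1 − 0.01·(-13) = -0.87
w₂ = -0.87 − 0.01·(-11.96) = -0.7504
w₃ = -0.7504 − 0.01·(-11.0032) = -0.640368

-0.640368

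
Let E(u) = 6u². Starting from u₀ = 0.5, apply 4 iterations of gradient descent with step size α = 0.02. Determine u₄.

E′(u) = 12u
Step 1: E′(0.5) = 6; u₁ = 0.5 − 0.02·6 = 0.38
Step 2: E′(0.38) = 4.56; u₂ = 0.38 − 0.02·4.56 = 0.2888
Step 3: E′(0.2888) = 3.4656; u₃ = 0.2888 − 0.02·3.4656 = 0.219488
Step 4: E′(0.219488) = 2.633856; u₄ = 0.219488 − 0.02·2.633856 = 0.16681088

0.16681088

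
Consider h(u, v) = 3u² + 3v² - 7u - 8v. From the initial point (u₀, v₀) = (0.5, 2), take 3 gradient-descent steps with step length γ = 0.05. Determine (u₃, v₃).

(0.938, 1.562)

∇h = (6u - 7, 6v - 8)
(u₁, v₁) = (0.5, 2) − 0.05·(-4, 4) = (0.7, 1.8)
(u₂, v₂) = (0.7, 1.8) − 0.05·(-2.8, 2.8) = (0.84, 1.66)
(u₃, v₃) = (0.84, 1.66) − 0.05·(-1.96, 1.96) = (0.938, 1.562)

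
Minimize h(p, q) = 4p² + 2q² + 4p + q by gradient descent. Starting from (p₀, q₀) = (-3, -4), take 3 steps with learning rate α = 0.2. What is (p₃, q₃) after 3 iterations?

∇h = (8p + 4, 4q + 1)
Step 1: at (-3, -4), ∇h = (-20, -15) → (-3, -4) − 0.2·(-20, -15) = (1, -1)
Step 2: at (1, -1), ∇h = (12, -3) → (1, -1) − 0.2·(12, -3) = (-1.4, -0.4)
Step 3: at (-1.4, -0.4), ∇h = (-7.2, -0.6) → (-1.4, -0.4) − 0.2·(-7.2, -0.6) = (0.04, -0.28)

(0.04, -0.28)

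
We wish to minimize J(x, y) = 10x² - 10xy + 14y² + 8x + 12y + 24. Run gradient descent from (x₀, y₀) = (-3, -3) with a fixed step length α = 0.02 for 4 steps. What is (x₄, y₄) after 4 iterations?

∇J = (20x - 10y + 8, -10x + 28y + 12)
Step 1: at (-3, -3), ∇J = (-22, -42) → (-3, -3) − 0.02·(-22, -42) = (-2.56, -2.16)
Step 2: at (-2.56, -2.16), ∇J = (-21.6, -22.88) → (-2.56, -2.16) − 0.02·(-21.6, -22.88) = (-2.128, -1.7024)
Step 3: at (-2.128, -1.7024), ∇J = (-17.536, -14.3872) → (-2.128, -1.7024) − 0.02·(-17.536, -14.3872) = (-1.77728, -1.414656)
Step 4: at (-1.77728, -1.414656), ∇J = (-13.39904, -9.837568) → (-1.77728, -1.414656) − 0.02·(-13.39904, -9.837568) = (-1.5092992, -1.21790464)

(-1.5092992, -1.21790464)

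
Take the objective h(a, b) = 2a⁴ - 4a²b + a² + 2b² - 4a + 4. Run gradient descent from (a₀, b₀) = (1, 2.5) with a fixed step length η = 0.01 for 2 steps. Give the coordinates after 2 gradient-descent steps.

∇h = (8a³ - 8ab + 2a - 4, -4a² + 4b)
Step 1: at (1, 2.5), ∇h = (-14, 6) → (1, 2.5) − 0.01·(-14, 6) = (1.14, 2.44)
Step 2: at (1.14, 2.44), ∇h = (-12.120448, 4.5616) → (1.14, 2.44) − 0.01·(-12.120448, 4.5616) = (1.26120448, 2.394384)

(1.26120448, 2.394384)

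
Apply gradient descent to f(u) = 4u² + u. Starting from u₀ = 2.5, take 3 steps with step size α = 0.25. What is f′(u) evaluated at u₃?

-21

f′(u) = 8u + 1
u₁ = 2.5 − 0.25·21 = -2.75
u₂ = -2.75 − 0.25·(-21) = 2.5
u₃ = 2.5 − 0.25·21 = -2.75
f′(u) at (-2.75) = -21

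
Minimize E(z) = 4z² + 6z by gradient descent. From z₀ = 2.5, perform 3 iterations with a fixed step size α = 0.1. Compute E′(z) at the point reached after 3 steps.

E′(z) = 8z + 6
z₁ = 2.5 − 0.1·26 = -0.1
z₂ = -0.1 − 0.1·5.2 = -0.62
z₃ = -0.62 − 0.1·1.04 = -0.724
E′(z) at (-0.724) = 0.208

0.208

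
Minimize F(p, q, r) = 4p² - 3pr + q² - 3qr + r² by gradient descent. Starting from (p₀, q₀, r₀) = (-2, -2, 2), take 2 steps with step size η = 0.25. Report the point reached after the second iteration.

∇F = (8p - 3r, 2q - 3r, -3p - 3q + 2r)
Step 1: at (-2, -2, 2), ∇F = (-22, -10, 16) → (-2, -2, 2) − 0.25·(-22, -10, 16) = (3.5, 0.5, -2)
Step 2: at (3.5, 0.5, -2), ∇F = (34, 7, -16) → (3.5, 0.5, -2) − 0.25·(34, 7, -16) = (-5, -1.25, 2)

(-5, -1.25, 2)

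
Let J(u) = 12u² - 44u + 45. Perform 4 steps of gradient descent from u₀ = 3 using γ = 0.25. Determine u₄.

J′(u) = 24u - 44
Step 1: J′(3) = 28; u₁ = 3 − 0.25·28 = -4
Step 2: J′(-4) = -140; u₂ = -4 − 0.25·(-140) = 31
Step 3: J′(31) = 700; u₃ = 31 − 0.25·700 = -144
Step 4: J′(-144) = -3500; u₄ = -144 − 0.25·(-3500) = 731

731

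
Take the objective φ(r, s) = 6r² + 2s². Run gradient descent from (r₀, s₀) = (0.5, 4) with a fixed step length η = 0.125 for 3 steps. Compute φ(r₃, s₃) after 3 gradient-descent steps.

0.5234375

∇φ = (12r, 4s)
Step 1: at (0.5, 4), ∇φ = (6, 16) → (0.5, 4) − 0.125·(6, 16) = (-0.25, 2)
Step 2: at (-0.25, 2), ∇φ = (-3, 8) → (-0.25, 2) − 0.125·(-3, 8) = (0.125, 1)
Step 3: at (0.125, 1), ∇φ = (1.5, 4) → (0.125, 1) − 0.125·(1.5, 4) = (-0.0625, 0.5)
φ(-0.0625, 0.5) = 0.5234375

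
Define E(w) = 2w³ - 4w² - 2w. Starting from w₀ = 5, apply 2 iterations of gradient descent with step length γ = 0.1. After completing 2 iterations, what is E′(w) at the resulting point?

5795.110656

E′(w) = 6w² - 8w - 2
Step 1: E′(5) = 108; w₁ = 5 − 0.1·108 = -5.8
Step 2: E′(-5.8) = 246.24; w₂ = -5.8 − 0.1·246.24 = -30.424
E′(w) at (-30.424) = 5795.110656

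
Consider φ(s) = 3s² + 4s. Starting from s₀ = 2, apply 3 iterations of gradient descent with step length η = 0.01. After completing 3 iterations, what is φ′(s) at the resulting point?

φ′(s) = 6s + 4
s₁ = 2 − 0.01·16 = 1.84
s₂ = 1.84 − 0.01·15.04 = 1.6896
s₃ = 1.6896 − 0.01·14.1376 = 1.548224
φ′(s) at (1.548224) = 13.289344

13.289344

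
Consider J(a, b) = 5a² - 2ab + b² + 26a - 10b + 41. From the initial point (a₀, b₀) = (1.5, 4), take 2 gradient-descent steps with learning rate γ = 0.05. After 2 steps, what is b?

∇J = (10a - 2b + 26, -2a + 2b - 10)
Step 1: at (1.5, 4), ∇J = (33, -5) → (1.5, 4) − 0.05·(33, -5) = (-0.15, 4.25)
Step 2: at (-0.15, 4.25), ∇J = (16, -1.2) → (-0.15, 4.25) − 0.05·(16, -1.2) = (-0.95, 4.31)
b = 4.31

4.31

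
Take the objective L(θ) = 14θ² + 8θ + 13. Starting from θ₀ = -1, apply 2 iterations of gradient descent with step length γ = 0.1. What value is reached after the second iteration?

-2.6

L′(θ) = 28θ + 8
Step 1: L′(-1) = -20; θ₁ = -1 − 0.1·(-20) = 1
Step 2: L′(1) = 36; θ₂ = 1 − 0.1·36 = -2.6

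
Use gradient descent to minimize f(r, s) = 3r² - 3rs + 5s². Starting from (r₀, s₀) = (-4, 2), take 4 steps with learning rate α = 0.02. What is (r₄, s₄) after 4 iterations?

(-2.175184, 0.27557408)

∇f = (6r - 3s, -3r + 10s)
Step 1: at (-4, 2), ∇f = (-30, 32) → (-4, 2) − 0.02·(-30, 32) = (-3.4, 1.36)
Step 2: at (-3.4, 1.36), ∇f = (-24.48, 23.8) → (-3.4, 1.36) − 0.02·(-24.48, 23.8) = (-2.9104, 0.884)
Step 3: at (-2.9104, 0.884), ∇f = (-20.1144, 17.5712) → (-2.9104, 0.884) − 0.02·(-20.1144, 17.5712) = (-2.508112, 0.532576)
Step 4: at (-2.508112, 0.532576), ∇f = (-16.6464, 12.850096) → (-2.508112, 0.532576) − 0.02·(-16.6464, 12.850096) = (-2.175184, 0.27557408)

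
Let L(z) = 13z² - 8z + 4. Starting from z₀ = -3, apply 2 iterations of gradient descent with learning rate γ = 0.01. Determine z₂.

L′(z) = 26z - 8
Step 1: L′(-3) = -86; z₁ = -3 − 0.01·(-86) = -2.14
Step 2: L′(-2.14) = -63.64; z₂ = -2.14 − 0.01·(-63.64) = -1.5036

-1.5036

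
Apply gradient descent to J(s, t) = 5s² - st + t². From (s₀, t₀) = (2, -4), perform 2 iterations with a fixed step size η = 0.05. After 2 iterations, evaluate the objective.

∇J = (10s - t, -s + 2t)
(s₁, t₁) = (2, -4) − 0.05·(24, -10) = (0.8, -3.5)
(s₂, t₂) = (0.8, -3.5) − 0.05·(11.5, -7.8) = (0.225, -3.11)
J(0.225, -3.11) = 10.624975

10.624975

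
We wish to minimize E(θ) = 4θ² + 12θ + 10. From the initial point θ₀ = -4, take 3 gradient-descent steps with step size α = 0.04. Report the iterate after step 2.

E′(θ) = 8θ + 12
θ₁ = -4 − 0.04·(-20) = -3.2
θ₂ = -3.2 − 0.04·(-13.6) = -2.656

-2.656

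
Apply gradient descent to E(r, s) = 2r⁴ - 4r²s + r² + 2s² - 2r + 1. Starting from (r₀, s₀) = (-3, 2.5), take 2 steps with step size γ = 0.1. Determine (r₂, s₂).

(-1859.2912, 74.884)

∇E = (8r³ - 8rs + 2r - 2, -4r² + 4s)
Step 1: at (-3, 2.5), ∇E = (-164, -26) → (-3, 2.5) − 0.1·(-164, -26) = (13.4, 5.1)
Step 2: at (13.4, 5.1), ∇E = (18726.912, -697.84) → (13.4, 5.1) − 0.1·(18726.912, -697.84) = (-1859.2912, 74.884)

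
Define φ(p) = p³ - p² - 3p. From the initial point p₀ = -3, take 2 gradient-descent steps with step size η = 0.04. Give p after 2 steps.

φ′(p) = 3p² - 2p - 3
Step 1: φ′(-3) = 30; p₁ = -3 − 0.04·30 = -4.2
Step 2: φ′(-4.2) = 58.32; p₂ = -4.2 − 0.04·58.32 = -6.5328

-6.5328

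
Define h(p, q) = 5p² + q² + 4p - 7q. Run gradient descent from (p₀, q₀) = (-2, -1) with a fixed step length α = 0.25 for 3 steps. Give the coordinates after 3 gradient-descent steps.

∇h = (10p + 4, 2q - 7)
(p₁, q₁) = (-2, -1) − 0.25·(-16, -9) = (2, 1.25)
(p₂, q₂) = (2, 1.25) − 0.25·(24, -4.5) = (-4, 2.375)
(p₃, q₃) = (-4, 2.375) − 0.25·(-36, -2.25) = (5, 2.9375)

(5, 2.9375)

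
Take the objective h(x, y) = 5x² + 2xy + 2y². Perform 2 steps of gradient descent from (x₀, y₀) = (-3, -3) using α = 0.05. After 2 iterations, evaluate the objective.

6.8445

∇h = (10x + 2y, 2x + 4y)
(x₁, y₁) = (-3, -3) − 0.05·(-36, -18) = (-1.2, -2.1)
(x₂, y₂) = (-1.2, -2.1) − 0.05·(-16.2, -10.8) = (-0.39, -1.56)
h(-0.39, -1.56) = 6.8445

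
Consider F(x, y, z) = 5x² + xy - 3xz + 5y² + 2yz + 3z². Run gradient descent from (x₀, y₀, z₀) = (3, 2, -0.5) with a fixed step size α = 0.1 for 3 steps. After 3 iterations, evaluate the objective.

0.008547

∇F = (10x + y - 3z, x + 10y + 2z, -3x + 2y + 6z)
Step 1: at (3, 2, -0.5), ∇F = (33.5, 22, -8) → (3, 2, -0.5) − 0.1·(33.5, 22, -8) = (-0.35, -0.2, 0.3)
Step 2: at (-0.35, -0.2, 0.3), ∇F = (-4.6, -1.75, 2.45) → (-0.35, -0.2, 0.3) − 0.1·(-4.6, -1.75, 2.45) = (0.11, -0.025, 0.055)
Step 3: at (0.11, -0.025, 0.055), ∇F = (0.91, -0.03, -0.05) → (0.11, -0.025, 0.055) − 0.1·(0.91, -0.03, -0.05) = (0.019, -0.022, 0.06)
F(0.019, -0.022, 0.06) = 0.008547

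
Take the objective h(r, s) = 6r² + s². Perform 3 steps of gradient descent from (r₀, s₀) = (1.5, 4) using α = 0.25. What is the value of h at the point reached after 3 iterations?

864.25

∇h = (12r, 2s)
(r₁, s₁) = (1.5, 4) − 0.25·(18, 8) = (-3, 2)
(r₂, s₂) = (-3, 2) − 0.25·(-36, 4) = (6, 1)
(r₃, s₃) = (6, 1) − 0.25·(72, 2) = (-12, 0.5)
h(-12, 0.5) = 864.25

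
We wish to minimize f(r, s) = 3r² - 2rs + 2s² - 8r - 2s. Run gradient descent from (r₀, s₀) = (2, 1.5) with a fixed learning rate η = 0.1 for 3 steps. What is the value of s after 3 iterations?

1.46

∇f = (6r - 2s - 8, -2r + 4s - 2)
Step 1: at (2, 1.5), ∇f = (1, 0) → (2, 1.5) − 0.1·(1, 0) = (1.9, 1.5)
Step 2: at (1.9, 1.5), ∇f = (0.4, 0.2) → (1.9, 1.5) − 0.1·(0.4, 0.2) = (1.86, 1.48)
Step 3: at (1.86, 1.48), ∇f = (0.2, 0.2) → (1.86, 1.48) − 0.1·(0.2, 0.2) = (1.84, 1.46)
s = 1.46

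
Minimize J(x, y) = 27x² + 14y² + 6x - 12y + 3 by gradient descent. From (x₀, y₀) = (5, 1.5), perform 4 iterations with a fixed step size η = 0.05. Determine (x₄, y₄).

∇J = (54x + 6, 28y - 12)
Step 1: at (5, 1.5), ∇J = (276, 30) → (5, 1.5) − 0.05·(276, 30) = (-8.8, 0)
Step 2: at (-8.8, 0), ∇J = (-469.2, -12) → (-8.8, 0) − 0.05·(-469.2, -12) = (14.66, 0.6)
Step 3: at (14.66, 0.6), ∇J = (797.64, 4.8) → (14.66, 0.6) − 0.05·(797.64, 4.8) = (-25.222, 0.36)
Step 4: at (-25.222, 0.36), ∇J = (-1355.988, -1.92) → (-25.222, 0.36) − 0.05·(-1355.988, -1.92) = (42.5774, 0.456)

(42.5774, 0.456)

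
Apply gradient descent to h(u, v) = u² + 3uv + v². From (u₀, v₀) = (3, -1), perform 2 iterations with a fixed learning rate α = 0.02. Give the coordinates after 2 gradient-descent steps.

(2.8908, -1.2708)

∇h = (2u + 3v, 3u + 2v)
(u₁, v₁) = (3, -1) − 0.02·(3, 7) = (2.94, -1.14)
(u₂, v₂) = (2.94, -1.14) − 0.02·(2.46, 6.54) = (2.8908, -1.2708)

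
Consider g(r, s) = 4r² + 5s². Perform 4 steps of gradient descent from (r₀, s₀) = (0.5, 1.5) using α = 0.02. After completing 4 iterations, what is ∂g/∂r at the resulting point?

∇g = (8r, 10s)
Step 1: at (0.5, 1.5), ∇g = (4, 15) → (0.5, 1.5) − 0.02·(4, 15) = (0.42, 1.2)
Step 2: at (0.42, 1.2), ∇g = (3.36, 12) → (0.42, 1.2) − 0.02·(3.36, 12) = (0.3528, 0.96)
Step 3: at (0.3528, 0.96), ∇g = (2.8224, 9.6) → (0.3528, 0.96) − 0.02·(2.8224, 9.6) = (0.296352, 0.768)
Step 4: at (0.296352, 0.768), ∇g = (2.370816, 7.68) → (0.296352, 0.768) − 0.02·(2.370816, 7.68) = (0.24893568, 0.6144)
∂g/∂r at (0.24893568, 0.6144) = 1.99148544

1.99148544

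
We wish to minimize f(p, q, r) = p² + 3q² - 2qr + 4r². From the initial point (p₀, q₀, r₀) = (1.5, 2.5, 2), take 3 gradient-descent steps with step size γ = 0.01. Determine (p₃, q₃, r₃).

∇f = (2p, 6q - 2r, -2q + 8r)
(p₁, q₁, r₁) = (1.5, 2.5, 2) − 0.01·(3, 11, 11) = (1.47, 2.39, 1.89)
(p₂, q₂, r₂) = (1.47, 2.39, 1.89) − 0.01·(2.94, 10.56, 10.34) = (1.4406, 2.2844, 1.7866)
(p₃, q₃, r₃) = (1.4406, 2.2844, 1.7866) − 0.01·(2.8812, 10.1332, 9.724) = (1.411788, 2.183068, 1.68936)

(1.411788, 2.183068, 1.68936)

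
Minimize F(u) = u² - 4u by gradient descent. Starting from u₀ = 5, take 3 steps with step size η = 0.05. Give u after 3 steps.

F′(u) = 2u - 4
Step 1: F′(5) = 6; u₁ = 5 − 0.05·6 = 4.7
Step 2: F′(4.7) = 5.4; u₂ = 4.7 − 0.05·5.4 = 4.43
Step 3: F′(4.43) = 4.86; u₃ = 4.43 − 0.05·4.86 = 4.187

4.187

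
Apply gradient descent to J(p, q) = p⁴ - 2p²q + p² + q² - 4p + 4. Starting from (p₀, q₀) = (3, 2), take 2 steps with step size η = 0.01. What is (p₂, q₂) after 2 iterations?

(1.92837024, 2.188792)

∇J = (4p³ - 4pq + 2p - 4, -2p² + 2q)
(p₁, q₁) = (3, 2) − 0.01·(86, -14) = (2.14, 2.14)
(p₂, q₂) = (2.14, 2.14) − 0.01·(21.162976, -4.8792) = (1.92837024, 2.188792)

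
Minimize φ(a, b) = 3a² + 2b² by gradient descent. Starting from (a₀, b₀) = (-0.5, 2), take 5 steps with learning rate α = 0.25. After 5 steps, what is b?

0

∇φ = (6a, 4b)
(a₁, b₁) = (-0.5, 2) − 0.25·(-3, 8) = (0.25, 0)
(a₂, b₂) = (0.25, 0) − 0.25·(1.5, 0) = (-0.125, 0)
(a₃, b₃) = (-0.125, 0) − 0.25·(-0.75, 0) = (0.0625, 0)
(a₄, b₄) = (0.0625, 0) − 0.25·(0.375, 0) = (-0.03125, 0)
(a₅, b₅) = (-0.03125, 0) − 0.25·(-0.1875, 0) = (0.015625, 0)
b = 0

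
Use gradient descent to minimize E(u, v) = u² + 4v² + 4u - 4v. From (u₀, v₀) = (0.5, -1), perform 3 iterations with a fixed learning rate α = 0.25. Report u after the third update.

∇E = (2u + 4, 8v - 4)
Step 1: at (0.5, -1), ∇E = (5, -12) → (0.5, -1) − 0.25·(5, -12) = (-0.75, 2)
Step 2: at (-0.75, 2), ∇E = (2.5, 12) → (-0.75, 2) − 0.25·(2.5, 12) = (-1.375, -1)
Step 3: at (-1.375, -1), ∇E = (1.25, -12) → (-1.375, -1) − 0.25·(1.25, -12) = (-1.6875, 2)
u = -1.6875

-1.6875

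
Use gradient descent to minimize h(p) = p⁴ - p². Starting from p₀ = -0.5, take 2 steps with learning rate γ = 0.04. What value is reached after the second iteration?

h′(p) = 4p³ - 2p
Step 1: h′(-0.5) = 0.5; p₁ = -0.5 − 0.04·0.5 = -0.52
Step 2: h′(-0.52) = 0.477568; p₂ = -0.52 − 0.04·0.477568 = -0.53910272

-0.53910272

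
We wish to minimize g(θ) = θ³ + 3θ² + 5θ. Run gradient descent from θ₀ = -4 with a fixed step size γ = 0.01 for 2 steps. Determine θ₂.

g′(θ) = 3θ² + 6θ + 5
Step 1: g′(-4) = 29; θ₁ = -4 − 0.01·29 = -4.29
Step 2: g′(-4.29) = 34.4723; θ₂ = -4.29 − 0.01·34.4723 = -4.634723

-4.634723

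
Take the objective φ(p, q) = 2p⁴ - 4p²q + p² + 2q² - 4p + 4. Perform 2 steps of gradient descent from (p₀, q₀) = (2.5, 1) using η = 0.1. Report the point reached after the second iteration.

∇φ = (8p³ - 8pq + 2p - 4, -4p² + 4q)
Step 1: at (2.5, 1), ∇φ = (106, -21) → (2.5, 1) − 0.1·(106, -21) = (-8.1, 3.1)
Step 2: at (-8.1, 3.1), ∇φ = (-4070.848, -250.04) → (-8.1, 3.1) − 0.1·(-4070.848, -250.04) = (398.9848, 28.104)

(398.9848, 28.104)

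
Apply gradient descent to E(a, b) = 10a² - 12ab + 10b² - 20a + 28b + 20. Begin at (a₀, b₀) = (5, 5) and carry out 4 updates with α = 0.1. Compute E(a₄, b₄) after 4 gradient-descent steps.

∇E = (20a - 12b - 20, -12a + 20b + 28)
(a₁, b₁) = (5, 5) − 0.1·(20, 68) = (3, -1.8)
(a₂, b₂) = (3, -1.8) − 0.1·(61.6, -44) = (-3.16, 2.6)
(a₃, b₃) = (-3.16, 2.6) − 0.1·(-114.4, 117.92) = (8.28, -9.192)
(a₄, b₄) = (8.28, -9.192) − 0.1·(255.904, -255.2) = (-17.3104, 16.328)
E(-17.3104, 16.328) = 9877.657856

9877.657856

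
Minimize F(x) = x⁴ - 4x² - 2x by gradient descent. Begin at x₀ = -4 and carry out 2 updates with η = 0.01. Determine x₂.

F′(x) = 4x³ - 8x - 2
Step 1: F′(-4) = -226; x₁ = -4 − 0.01·(-226) = -1.74
Step 2: F′(-1.74) = -9.152096; x₂ = -1.74 − 0.01·(-9.152096) = -1.64847904

-1.64847904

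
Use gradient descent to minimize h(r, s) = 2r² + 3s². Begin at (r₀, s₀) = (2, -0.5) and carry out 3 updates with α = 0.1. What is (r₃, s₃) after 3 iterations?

∇h = (4r, 6s)
(r₁, s₁) = (2, -0.5) − 0.1·(8, -3) = (1.2, -0.2)
(r₂, s₂) = (1.2, -0.2) − 0.1·(4.8, -1.2) = (0.72, -0.08)
(r₃, s₃) = (0.72, -0.08) − 0.1·(2.88, -0.48) = (0.432, -0.032)

(0.432, -0.032)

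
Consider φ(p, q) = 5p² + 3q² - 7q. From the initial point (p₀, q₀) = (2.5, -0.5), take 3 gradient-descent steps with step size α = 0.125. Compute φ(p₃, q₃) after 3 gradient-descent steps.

∇φ = (10p, 6q - 7)
(p₁, q₁) = (2.5, -0.5) − 0.125·(25, -10) = (-0.625, 0.75)
(p₂, q₂) = (-0.625, 0.75) − 0.125·(-6.25, -2.5) = (0.15625, 1.0625)
(p₃, q₃) = (0.15625, 1.0625) − 0.125·(1.5625, -0.625) = (-0.0390625, 1.140625)
φ(-0.0390625, 1.140625) = -4.07366943359375

-4.07366943359375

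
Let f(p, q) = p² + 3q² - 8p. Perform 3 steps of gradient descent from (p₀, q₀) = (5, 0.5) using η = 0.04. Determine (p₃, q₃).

(4.778688, 0.219488)

∇f = (2p - 8, 6q)
(p₁, q₁) = (5, 0.5) − 0.04·(2, 3) = (4.92, 0.38)
(p₂, q₂) = (4.92, 0.38) − 0.04·(1.84, 2.28) = (4.8464, 0.2888)
(p₃, q₃) = (4.8464, 0.2888) − 0.04·(1.6928, 1.7328) = (4.778688, 0.219488)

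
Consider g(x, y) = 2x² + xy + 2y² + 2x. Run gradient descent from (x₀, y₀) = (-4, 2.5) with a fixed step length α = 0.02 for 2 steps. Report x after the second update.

∇g = (4x + y + 2, x + 4y)
(x₁, y₁) = (-4, 2.5) − 0.02·(-11.5, 6) = (-3.77, 2.38)
(x₂, y₂) = (-3.77, 2.38) − 0.02·(-10.7, 5.75) = (-3.556, 2.265)
x = -3.556

-3.556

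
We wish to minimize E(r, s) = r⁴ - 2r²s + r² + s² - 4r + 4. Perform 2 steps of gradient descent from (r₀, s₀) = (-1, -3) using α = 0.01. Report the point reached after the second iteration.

∇E = (4r³ - 4rs + 2r - 4, -2r² + 2s)
Step 1: at (-1, -3), ∇E = (-22, -8) → (-1, -3) − 0.01·(-22, -8) = (-0.78, -2.92)
Step 2: at (-0.78, -2.92), ∇E = (-16.568608, -7.0568) → (-0.78, -2.92) − 0.01·(-16.568608, -7.0568) = (-0.61431392, -2.849432)

(-0.61431392, -2.849432)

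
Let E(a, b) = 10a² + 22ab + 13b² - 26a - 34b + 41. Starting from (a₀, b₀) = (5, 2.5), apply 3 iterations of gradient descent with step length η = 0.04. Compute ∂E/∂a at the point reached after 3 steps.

∇E = (20a + 22b - 26, 22a + 26b - 34)
(a₁, b₁) = (5, 2.5) − 0.04·(129, 141) = (-0.16, -3.14)
(a₂, b₂) = (-0.16, -3.14) − 0.04·(-98.28, -119.16) = (3.7712, 1.6264)
(a₃, b₃) = (3.7712, 1.6264) − 0.04·(85.2048, 91.2528) = (0.363008, -2.023712)
∂E/∂a at (0.363008, -2.023712) = -63.261504

-63.261504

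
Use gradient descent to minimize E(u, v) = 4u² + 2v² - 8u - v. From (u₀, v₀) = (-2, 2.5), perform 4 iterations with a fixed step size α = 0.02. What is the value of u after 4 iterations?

∇E = (8u - 8, 4v - 1)
(u₁, v₁) = (-2, 2.5) − 0.02·(-24, 9) = (-1.52, 2.32)
(u₂, v₂) = (-1.52, 2.32) − 0.02·(-20.16, 8.28) = (-1.1168, 2.1544)
(u₃, v₃) = (-1.1168, 2.1544) − 0.02·(-16.9344, 7.6176) = (-0.778112, 2.002048)
(u₄, v₄) = (-0.778112, 2.002048) − 0.02·(-14.224896, 7.008192) = (-0.49361408, 1.86188416)
u = -0.49361408

-0.49361408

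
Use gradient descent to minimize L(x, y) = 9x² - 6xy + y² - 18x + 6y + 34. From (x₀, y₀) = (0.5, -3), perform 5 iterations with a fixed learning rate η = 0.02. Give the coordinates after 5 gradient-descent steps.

∇L = (18x - 6y - 18, -6x + 2y + 6)
Step 1: at (0.5, -3), ∇L = (9, -3) → (0.5, -3) − 0.02·(9, -3) = (0.32, -2.94)
Step 2: at (0.32, -2.94), ∇L = (5.4, -1.8) → (0.32, -2.94) − 0.02·(5.4, -1.8) = (0.212, -2.904)
Step 3: at (0.212, -2.904), ∇L = (3.24, -1.08) → (0.212, -2.904) − 0.02·(3.24, -1.08) = (0.1472, -2.8824)
Step 4: at (0.1472, -2.8824), ∇L = (1.944, -0.648) → (0.1472, -2.8824) − 0.02·(1.944, -0.648) = (0.10832, -2.86944)
Step 5: at (0.10832, -2.86944), ∇L = (1.1664, -0.3888) → (0.10832, -2.86944) − 0.02·(1.1664, -0.3888) = (0.084992, -2.861664)

(0.084992, -2.861664)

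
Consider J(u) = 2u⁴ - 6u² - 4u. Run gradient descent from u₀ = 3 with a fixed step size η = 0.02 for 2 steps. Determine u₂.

J′(u) = 8u³ - 12u - 4
u₁ = 3 − 0.02·176 = -0.52
u₂ = -0.52 − 0.02·1.115136 = -0.54230272

-0.54230272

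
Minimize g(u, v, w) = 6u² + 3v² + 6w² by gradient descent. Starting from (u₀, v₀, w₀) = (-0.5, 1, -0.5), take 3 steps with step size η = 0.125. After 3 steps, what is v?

∇g = (12u, 6v, 12w)
(u₁, v₁, w₁) = (-0.5, 1, -0.5) − 0.125·(-6, 6, -6) = (0.25, 0.25, 0.25)
(u₂, v₂, w₂) = (0.25, 0.25, 0.25) − 0.125·(3, 1.5, 3) = (-0.125, 0.0625, -0.125)
(u₃, v₃, w₃) = (-0.125, 0.0625, -0.125) − 0.125·(-1.5, 0.375, -1.5) = (0.0625, 0.015625, 0.0625)
v = 0.015625

0.015625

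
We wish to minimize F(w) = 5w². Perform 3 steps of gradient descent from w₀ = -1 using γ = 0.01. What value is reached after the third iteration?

-0.729

F′(w) = 10w
w₁ = -1 − 0.01·(-10) = -0.9
w₂ = -0.9 − 0.01·(-9) = -0.81
w₃ = -0.81 − 0.01·(-8.1) = -0.729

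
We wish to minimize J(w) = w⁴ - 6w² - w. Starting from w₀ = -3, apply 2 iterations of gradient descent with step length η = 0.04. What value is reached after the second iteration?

J′(w) = 4w³ - 12w - 1
w₁ = -3 − 0.04·(-73) = -0.08
w₂ = -0.08 − 0.04·(-0.042048) = -0.07831808

-0.07831808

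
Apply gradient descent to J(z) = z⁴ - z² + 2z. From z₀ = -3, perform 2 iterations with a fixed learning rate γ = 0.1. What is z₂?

J′(z) = 4z³ - 2z + 2
z₁ = -3 − 0.1·(-100) = 7
z₂ = 7 − 0.1·1360 = -129

-129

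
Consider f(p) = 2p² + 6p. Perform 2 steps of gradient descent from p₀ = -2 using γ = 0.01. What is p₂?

f′(p) = 4p + 6
p₁ = -2 − 0.01·(-2) = -1.98
p₂ = -1.98 − 0.01·(-1.92) = -1.9608

-1.9608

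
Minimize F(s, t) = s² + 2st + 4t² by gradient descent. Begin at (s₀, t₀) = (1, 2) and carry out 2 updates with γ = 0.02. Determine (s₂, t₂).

∇F = (2s + 2t, 2s + 8t)
Step 1: at (1, 2), ∇F = (6, 18) → (1, 2) − 0.02·(6, 18) = (0.88, 1.64)
Step 2: at (0.88, 1.64), ∇F = (5.04, 14.88) → (0.88, 1.64) − 0.02·(5.04, 14.88) = (0.7792, 1.3424)

(0.7792, 1.3424)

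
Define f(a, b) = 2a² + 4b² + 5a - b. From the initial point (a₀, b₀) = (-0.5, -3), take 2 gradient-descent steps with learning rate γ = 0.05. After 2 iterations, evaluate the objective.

2.3358

∇f = (4a + 5, 8b - 1)
(a₁, b₁) = (-0.5, -3) − 0.05·(3, -25) = (-0.65, -1.75)
(a₂, b₂) = (-0.65, -1.75) − 0.05·(2.4, -15) = (-0.77, -1)
f(-0.77, -1) = 2.3358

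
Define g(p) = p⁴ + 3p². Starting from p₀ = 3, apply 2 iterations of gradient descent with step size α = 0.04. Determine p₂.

g′(p) = 4p³ + 6p
p₁ = 3 − 0.04·126 = -2.04
p₂ = -2.04 − 0.04·(-46.198656) = -0.19205376

-0.19205376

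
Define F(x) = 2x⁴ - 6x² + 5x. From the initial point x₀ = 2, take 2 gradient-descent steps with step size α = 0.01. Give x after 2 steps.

1.38809

F′(x) = 8x³ - 12x + 5
x₁ = 2 − 0.01·45 = 1.55
x₂ = 1.55 − 0.01·16.191 = 1.38809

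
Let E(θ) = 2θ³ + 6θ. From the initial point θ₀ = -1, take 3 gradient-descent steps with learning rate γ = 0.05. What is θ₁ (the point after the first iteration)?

-1.6

E′(θ) = 6θ² + 6
θ₁ = -1 − 0.05·12 = -1.6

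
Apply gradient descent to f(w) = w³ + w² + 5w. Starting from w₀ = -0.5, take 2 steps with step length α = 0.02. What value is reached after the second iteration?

f′(w) = 3w² + 2w + 5
w₁ = -0.5 − 0.02·4.75 = -0.595
w₂ = -0.595 − 0.02·4.872075 = -0.6924415

-0.6924415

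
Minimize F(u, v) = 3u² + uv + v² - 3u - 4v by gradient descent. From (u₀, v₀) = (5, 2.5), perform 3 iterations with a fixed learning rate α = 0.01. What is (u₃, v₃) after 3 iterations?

∇F = (6u + v - 3, u + 2v - 4)
(u₁, v₁) = (5, 2.5) − 0.01·(29.5, 6) = (4.705, 2.44)
(u₂, v₂) = (4.705, 2.44) − 0.01·(27.67, 5.585) = (4.4283, 2.38415)
(u₃, v₃) = (4.4283, 2.38415) − 0.01·(25.95395, 5.1966) = (4.1687605, 2.332184)

(4.1687605, 2.332184)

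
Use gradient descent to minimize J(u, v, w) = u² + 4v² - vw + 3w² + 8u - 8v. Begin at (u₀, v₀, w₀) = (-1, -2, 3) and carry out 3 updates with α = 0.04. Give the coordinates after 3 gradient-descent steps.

(-1.663936, 0.23744, 1.234048)

∇J = (2u + 8, 8v - w - 8, -v + 6w)
Step 1: at (-1, -2, 3), ∇J = (6, -27, 20) → (-1, -2, 3) − 0.04·(6, -27, 20) = (-1.24, -0.92, 2.2)
Step 2: at (-1.24, -0.92, 2.2), ∇J = (5.52, -17.56, 14.12) → (-1.24, -0.92, 2.2) − 0.04·(5.52, -17.56, 14.12) = (-1.4608, -0.2176, 1.6352)
Step 3: at (-1.4608, -0.2176, 1.6352), ∇J = (5.0784, -11.376, 10.0288) → (-1.4608, -0.2176, 1.6352) − 0.04·(5.0784, -11.376, 10.0288) = (-1.663936, 0.23744, 1.234048)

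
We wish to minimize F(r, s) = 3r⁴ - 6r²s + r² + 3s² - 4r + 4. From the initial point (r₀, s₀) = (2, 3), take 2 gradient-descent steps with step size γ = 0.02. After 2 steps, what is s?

3.022848

∇F = (12r³ - 12rs + 2r - 4, -6r² + 6s)
(r₁, s₁) = (2, 3) − 0.02·(24, -6) = (1.52, 3.12)
(r₂, s₂) = (1.52, 3.12) − 0.02·(-15.727104, 4.8576) = (1.83454208, 3.022848)
s = 3.022848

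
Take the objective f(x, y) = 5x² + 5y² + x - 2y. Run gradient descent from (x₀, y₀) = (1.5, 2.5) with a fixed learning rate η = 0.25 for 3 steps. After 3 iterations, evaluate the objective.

446.83203125

∇f = (10x + 1, 10y - 2)
Step 1: at (1.5, 2.5), ∇f = (16, 23) → (1.5, 2.5) − 0.25·(16, 23) = (-2.5, -3.25)
Step 2: at (-2.5, -3.25), ∇f = (-24, -34.5) → (-2.5, -3.25) − 0.25·(-24, -34.5) = (3.5, 5.375)
Step 3: at (3.5, 5.375), ∇f = (36, 51.75) → (3.5, 5.375) − 0.25·(36, 51.75) = (-5.5, -7.5625)
f(-5.5, -7.5625) = 446.83203125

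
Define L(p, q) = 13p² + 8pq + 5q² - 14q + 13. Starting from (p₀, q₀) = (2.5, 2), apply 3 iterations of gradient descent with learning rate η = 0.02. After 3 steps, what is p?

∇L = (26p + 8q, 8p + 10q - 14)
(p₁, q₁) = (2.5, 2) − 0.02·(81, 26) = (0.88, 1.48)
(p₂, q₂) = (0.88, 1.48) − 0.02·(34.72, 7.84) = (0.1856, 1.3232)
(p₃, q₃) = (0.1856, 1.3232) − 0.02·(15.4112, 0.7168) = (-0.122624, 1.308864)
p = -0.122624

-0.122624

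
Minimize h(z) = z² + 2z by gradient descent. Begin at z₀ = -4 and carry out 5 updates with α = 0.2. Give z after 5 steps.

-1.23328

h′(z) = 2z + 2
z₁ = -4 − 0.2·(-6) = -2.8
z₂ = -2.8 − 0.2·(-3.6) = -2.08
z₃ = -2.08 − 0.2·(-2.16) = -1.648
z₄ = -1.648 − 0.2·(-1.296) = -1.3888
z₅ = -1.3888 − 0.2·(-0.7776) = -1.23328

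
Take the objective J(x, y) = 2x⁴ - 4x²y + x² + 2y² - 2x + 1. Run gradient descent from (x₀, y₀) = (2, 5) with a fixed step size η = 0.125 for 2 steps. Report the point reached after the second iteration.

∇J = (8x³ - 8xy + 2x - 2, -4x² + 4y)
(x₁, y₁) = (2, 5) − 0.125·(-14, 4) = (3.75, 4.5)
(x₂, y₂) = (3.75, 4.5) − 0.125·(292.375, -38.25) = (-32.796875, 9.28125)

(-32.796875, 9.28125)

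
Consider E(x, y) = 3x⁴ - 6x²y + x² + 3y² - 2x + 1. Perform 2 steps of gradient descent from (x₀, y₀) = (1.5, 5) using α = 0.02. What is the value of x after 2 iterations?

∇E = (12x³ - 12xy + 2x - 2, -6x² + 6y)
Step 1: at (1.5, 5), ∇E = (-48.5, 16.5) → (1.5, 5) − 0.02·(-48.5, 16.5) = (2.47, 4.67)
Step 2: at (2.47, 4.67), ∇E = (45.351876, -8.5854) → (2.47, 4.67) − 0.02·(45.351876, -8.5854) = (1.56296248, 4.841708)
x = 1.56296248

1.56296248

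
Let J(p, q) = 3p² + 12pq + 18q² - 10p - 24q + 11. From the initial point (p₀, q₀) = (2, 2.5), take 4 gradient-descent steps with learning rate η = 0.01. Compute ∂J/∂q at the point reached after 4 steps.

∇J = (6p + 12q - 10, 12p + 36q - 24)
Step 1: at (2, 2.5), ∇J = (32, 90) → (2, 2.5) − 0.01·(32, 90) = (1.68, 1.6)
Step 2: at (1.68, 1.6), ∇J = (19.28, 53.76) → (1.68, 1.6) − 0.01·(19.28, 53.76) = (1.4872, 1.0624)
Step 3: at (1.4872, 1.0624), ∇J = (11.672, 32.0928) → (1.4872, 1.0624) − 0.01·(11.672, 32.0928) = (1.37048, 0.741472)
Step 4: at (1.37048, 0.741472), ∇J = (7.120544, 19.138752) → (1.37048, 0.741472) − 0.01·(7.120544, 19.138752) = (1.29927456, 0.55008448)
∂J/∂q at (1.29927456, 0.55008448) = 11.394336

11.394336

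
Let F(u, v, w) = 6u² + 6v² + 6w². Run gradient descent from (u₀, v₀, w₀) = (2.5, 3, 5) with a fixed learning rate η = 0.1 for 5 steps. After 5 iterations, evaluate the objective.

∇F = (12u, 12v, 12w)
(u₁, v₁, w₁) = (2.5, 3, 5) − 0.1·(30, 36, 60) = (-0.5, -0.6, -1)
(u₂, v₂, w₂) = (-0.5, -0.6, -1) − 0.1·(-6, -7.2, -12) = (0.1, 0.12, 0.2)
(u₃, v₃, w₃) = (0.1, 0.12, 0.2) − 0.1·(1.2, 1.44, 2.4) = (-0.02, -0.024, -0.04)
(u₄, v₄, w₄) = (-0.02, -0.024, -0.04) − 0.1·(-0.24, -0.288, -0.48) = (0.004, 0.0048, 0.008)
(u₅, v₅, w₅) = (0.004, 0.0048, 0.008) − 0.1·(0.048, 0.0576, 0.096) = (-0.0008, -0.00096, -0.0016)
F(-0.0008, -0.00096, -0.0016) = 0.0000247296

0.0000247296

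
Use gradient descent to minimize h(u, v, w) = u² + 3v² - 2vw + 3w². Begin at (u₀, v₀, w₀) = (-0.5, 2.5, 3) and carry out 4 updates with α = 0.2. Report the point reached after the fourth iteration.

(-0.0648, -0.028, 0.0368)

∇h = (2u, 6v - 2w, -2v + 6w)
(u₁, v₁, w₁) = (-0.5, 2.5, 3) − 0.2·(-1, 9, 13) = (-0.3, 0.7, 0.4)
(u₂, v₂, w₂) = (-0.3, 0.7, 0.4) − 0.2·(-0.6, 3.4, 1) = (-0.18, 0.02, 0.2)
(u₃, v₃, w₃) = (-0.18, 0.02, 0.2) − 0.2·(-0.36, -0.28, 1.16) = (-0.108, 0.076, -0.032)
(u₄, v₄, w₄) = (-0.108, 0.076, -0.032) − 0.2·(-0.216, 0.52, -0.344) = (-0.0648, -0.028, 0.0368)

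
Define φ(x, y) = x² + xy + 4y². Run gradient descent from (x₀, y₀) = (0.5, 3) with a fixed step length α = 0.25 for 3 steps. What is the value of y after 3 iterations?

∇φ = (2x + y, x + 8y)
(x₁, y₁) = (0.5, 3) − 0.25·(4, 24.5) = (-0.5, -3.125)
(x₂, y₂) = (-0.5, -3.125) − 0.25·(-4.125, -25.5) = (0.53125, 3.25)
(x₃, y₃) = (0.53125, 3.25) − 0.25·(4.3125, 26.53125) = (-0.546875, -3.3828125)
y = -3.3828125

-3.3828125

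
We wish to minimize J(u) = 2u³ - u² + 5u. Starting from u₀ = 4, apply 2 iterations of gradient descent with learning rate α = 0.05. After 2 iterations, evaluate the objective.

-9.25322115196875

J′(u) = 6u² - 2u + 5
u₁ = 4 − 0.05·93 = -0.65
u₂ = -0.65 − 0.05·8.835 = -1.09175
J(-1.09175) = -9.25322115196875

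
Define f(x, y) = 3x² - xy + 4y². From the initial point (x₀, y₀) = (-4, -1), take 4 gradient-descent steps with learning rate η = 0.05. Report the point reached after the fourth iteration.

∇f = (6x - y, -x + 8y)
(x₁, y₁) = (-4, -1) − 0.05·(-23, -4) = (-2.85, -0.8)
(x₂, y₂) = (-2.85, -0.8) − 0.05·(-16.3, -3.55) = (-2.035, -0.6225)
(x₃, y₃) = (-2.035, -0.6225) − 0.05·(-11.5875, -2.945) = (-1.455625, -0.47525)
(x₄, y₄) = (-1.455625, -0.47525) − 0.05·(-8.2585, -2.346375) = (-1.0427, -0.35793125)

(-1.0427, -0.35793125)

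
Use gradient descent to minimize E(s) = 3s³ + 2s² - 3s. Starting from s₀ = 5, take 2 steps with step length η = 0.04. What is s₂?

E′(s) = 9s² + 4s - 3
Step 1: E′(5) = 242; s₁ = 5 − 0.04·242 = -4.68
Step 2: E′(-4.68) = 175.4016; s₂ = -4.68 − 0.04·175.4016 = -11.696064

-11.696064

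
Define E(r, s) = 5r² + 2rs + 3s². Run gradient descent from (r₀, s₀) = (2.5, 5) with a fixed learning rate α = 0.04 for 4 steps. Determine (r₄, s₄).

∇E = (10r + 2s, 2r + 6s)
Step 1: at (2.5, 5), ∇E = (35, 35) → (2.5, 5) − 0.04·(35, 35) = (1.1, 3.6)
Step 2: at (1.1, 3.6), ∇E = (18.2, 23.8) → (1.1, 3.6) − 0.04·(18.2, 23.8) = (0.372, 2.648)
Step 3: at (0.372, 2.648), ∇E = (9.016, 16.632) → (0.372, 2.648) − 0.04·(9.016, 16.632) = (0.01136, 1.98272)
Step 4: at (0.01136, 1.98272), ∇E = (4.07904, 11.91904) → (0.01136, 1.98272) − 0.04·(4.07904, 11.91904) = (-0.1518016, 1.5059584)

(-0.1518016, 1.5059584)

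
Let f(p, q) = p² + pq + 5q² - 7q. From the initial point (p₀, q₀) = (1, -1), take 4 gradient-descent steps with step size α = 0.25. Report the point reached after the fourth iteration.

(-1.2890625, -7.76171875)

∇f = (2p + q, p + 10q - 7)
Step 1: at (1, -1), ∇f = (1, -16) → (1, -1) − 0.25·(1, -16) = (0.75, 3)
Step 2: at (0.75, 3), ∇f = (4.5, 23.75) → (0.75, 3) − 0.25·(4.5, 23.75) = (-0.375, -2.9375)
Step 3: at (-0.375, -2.9375), ∇f = (-3.6875, -36.75) → (-0.375, -2.9375) − 0.25·(-3.6875, -36.75) = (0.546875, 6.25)
Step 4: at (0.546875, 6.25), ∇f = (7.34375, 56.046875) → (0.546875, 6.25) − 0.25·(7.34375, 56.046875) = (-1.2890625, -7.76171875)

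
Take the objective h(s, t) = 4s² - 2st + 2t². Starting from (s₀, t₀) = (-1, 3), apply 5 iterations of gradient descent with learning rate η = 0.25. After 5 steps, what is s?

∇h = (8s - 2t, -2s + 4t)
(s₁, t₁) = (-1, 3) − 0.25·(-14, 14) = (2.5, -0.5)
(s₂, t₂) = (2.5, -0.5) − 0.25·(21, -7) = (-2.75, 1.25)
(s₃, t₃) = (-2.75, 1.25) − 0.25·(-24.5, 10.5) = (3.375, -1.375)
(s₄, t₄) = (3.375, -1.375) − 0.25·(29.75, -12.25) = (-4.0625, 1.6875)
(s₅, t₅) = (-4.0625, 1.6875) − 0.25·(-35.875, 14.875) = (4.90625, -2.03125)
s = 4.90625

4.90625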